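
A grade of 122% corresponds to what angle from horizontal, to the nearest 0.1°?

50.7°

tan θ = 122/100 = 1.2200
θ = arctan(1.2200) = 50.66°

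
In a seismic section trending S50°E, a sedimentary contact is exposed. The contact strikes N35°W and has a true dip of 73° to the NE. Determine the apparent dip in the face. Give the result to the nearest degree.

Angle between strike (N35°W) and section (S50°E): β = 15°.
tan(apparent dip) = tan 73° · sin 15° = 0.8466
α = arctan(0.8466) = 40.25°

40°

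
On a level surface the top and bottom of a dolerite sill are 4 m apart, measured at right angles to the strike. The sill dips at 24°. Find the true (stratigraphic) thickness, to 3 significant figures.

1.63 m

True thickness t = w · sin(dip) = 4 × sin 24°
t = 4 × 0.4067 = 1.627 m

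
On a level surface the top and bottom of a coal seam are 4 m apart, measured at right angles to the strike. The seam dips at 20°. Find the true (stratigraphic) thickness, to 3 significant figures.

1.37 m

True thickness t = w · sin(dip) = 4 × sin 20°
t = 4 × 0.3420 = 1.368 m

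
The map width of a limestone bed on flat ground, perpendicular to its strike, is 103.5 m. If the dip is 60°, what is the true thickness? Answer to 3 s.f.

89.6 m

True thickness t = w · sin(dip) = 103.5 × sin 60°
t = 103.5 × 0.8660 = 89.634 m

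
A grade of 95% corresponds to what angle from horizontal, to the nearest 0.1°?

tan θ = 95/100 = 0.9500
θ = arctan(0.9500) = 43.53°

43.5°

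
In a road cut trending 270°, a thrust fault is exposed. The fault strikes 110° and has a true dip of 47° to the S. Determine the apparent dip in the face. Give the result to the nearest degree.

The section lies 20° from the strike.
tan(apparent dip) = tan 47° · sin 20° = 0.3668
apparent dip = arctan 0.3668 = 20.14°

20°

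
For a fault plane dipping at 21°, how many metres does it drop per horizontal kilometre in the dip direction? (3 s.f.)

drop per km = 1000 × tan 21° = 1000 × 0.3839

384 m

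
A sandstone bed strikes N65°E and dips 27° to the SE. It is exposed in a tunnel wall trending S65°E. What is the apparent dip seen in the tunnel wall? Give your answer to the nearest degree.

The strike is N65°E and the section trends S65°E; the acute angle between them is β = 50°.
tan α = tan 27° × sin 50° = 0.5095 × 0.7660 = 0.3903
α = arctan(0.3903) = 21.32°

21°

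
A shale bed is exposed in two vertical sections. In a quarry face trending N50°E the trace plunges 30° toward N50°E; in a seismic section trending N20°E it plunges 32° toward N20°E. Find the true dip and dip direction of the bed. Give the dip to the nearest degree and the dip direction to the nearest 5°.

true dip 32°, dip direction 025°

The two traces are lines in the plane: v₁ = (sin 50°·cos 30°, cos 50°·cos 30°, −sin 30°), v₂ = (sin 20°·cos 32°, cos 20°·cos 32°, −sin 32°).
Cross product v₁ × v₂ gives the pole to the plane: n ∝ (0.103, 0.207, 0.367).
True dip = arccos(n_z / |n|) = arccos(0.8465) = 32.2°.
Dip direction = atan2(0.103, 0.207) = 27° (azimuth of n's horizontal projection).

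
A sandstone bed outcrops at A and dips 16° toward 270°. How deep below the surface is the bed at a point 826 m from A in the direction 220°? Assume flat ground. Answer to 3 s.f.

152 m

The hole lies 50° from the dip direction, so the down-dip offset is 826 × cos 50° = 530.94 m.
Depth = down-dip offset × tan(dip) = 530.94 × tan 16° = 530.94 × 0.2867
Depth = 152.25 m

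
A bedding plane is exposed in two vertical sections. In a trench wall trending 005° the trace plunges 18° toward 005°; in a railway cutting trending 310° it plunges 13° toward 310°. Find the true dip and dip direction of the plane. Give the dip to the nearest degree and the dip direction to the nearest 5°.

true dip 18°, dip direction 355°

Represent each trace as a vector plunging at its apparent dip toward its trend (east-north-up frame): v₁ = (0.083, 0.947, -0.309), v₂ = (-0.746, 0.626, -0.225).
Cross product v₁ × v₂ gives the pole to the plane: n ∝ (-0.020, 0.249, 0.759).
tan δ = √(n_x²+n_y²)/n_z = 0.250/0.759, so δ = 18.2°.
Dip direction = atan2(-0.020, 0.249) = 356° (azimuth of n's horizontal projection).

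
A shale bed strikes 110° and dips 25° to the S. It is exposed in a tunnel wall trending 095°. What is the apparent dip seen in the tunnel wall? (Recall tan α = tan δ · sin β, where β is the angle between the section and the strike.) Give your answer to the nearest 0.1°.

6.9°

The strike is 110° and the section trends 095°; the acute angle between them is β = 15°.
tan(apparent dip) = tan 25° · sin 15° = 0.1207
α = arctan(0.1207) = 6.88°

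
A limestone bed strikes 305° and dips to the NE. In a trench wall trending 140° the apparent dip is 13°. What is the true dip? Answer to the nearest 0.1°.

The section is 15° from the strike.
tan δ = tan α / sin β = tan 13° / sin 15° = 0.2309 / 0.2588 = 0.8920
δ = arctan(0.8920) = 41.73°

41.7°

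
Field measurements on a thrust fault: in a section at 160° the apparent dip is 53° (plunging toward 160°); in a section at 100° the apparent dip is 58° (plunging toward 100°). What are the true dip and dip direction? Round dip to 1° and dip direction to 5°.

true dip 60°, dip direction 120°

The two traces are lines in the plane: v₁ = (sin 160°·cos 53°, cos 160°·cos 53°, −sin 53°), v₂ = (sin 100°·cos 58°, cos 100°·cos 58°, −sin 58°).
Cross product v₁ × v₂ gives the pole to the plane: n ∝ (0.406, -0.242, 0.276).
tan δ = √(n_x²+n_y²)/n_z = 0.473/0.276, so δ = 59.7°.
Dip direction = atan2(0.406, -0.242) = 121° (azimuth of n's horizontal projection).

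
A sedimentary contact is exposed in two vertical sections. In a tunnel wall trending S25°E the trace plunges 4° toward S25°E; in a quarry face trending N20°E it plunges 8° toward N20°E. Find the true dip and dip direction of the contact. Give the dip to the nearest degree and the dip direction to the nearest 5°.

true dip 16°, dip direction 080°

The two traces are lines in the plane: v₁ = (sin 155°·cos 4°, cos 155°·cos 4°, −sin 4°), v₂ = (sin 20°·cos 8°, cos 20°·cos 8°, −sin 8°).
The plane normal is n = v₁ × v₂ ∝ (0.191, 0.035, 0.699).
tan δ = √(n_x²+n_y²)/n_z = 0.194/0.699, so δ = 15.5°.
Dip direction = azimuth of (n_x, n_y) = atan2(0.191, 0.035) = 80°.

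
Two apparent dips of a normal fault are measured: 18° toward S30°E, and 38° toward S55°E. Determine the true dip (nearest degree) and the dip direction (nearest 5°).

Represent each trace as a vector plunging at its apparent dip toward its trend (east-north-up frame): v₁ = (0.476, -0.824, -0.309), v₂ = (0.646, -0.452, -0.616).
The plane normal is n = v₁ × v₂ ∝ (0.367, 0.093, 0.317).
True dip = arccos(n_z / |n|) = arccos(0.6412) = 50.1°.
The horizontal component of n points toward azimuth atan2(n_x, n_y) = 76°, the dip direction.

true dip 50°, dip direction 075°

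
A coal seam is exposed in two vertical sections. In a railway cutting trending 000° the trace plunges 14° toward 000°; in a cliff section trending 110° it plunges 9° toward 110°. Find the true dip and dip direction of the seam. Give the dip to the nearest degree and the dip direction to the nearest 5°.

The two traces are lines in the plane: v₁ = (sin 0°·cos 14°, cos 0°·cos 14°, −sin 14°), v₂ = (sin 110°·cos 9°, cos 110°·cos 9°, −sin 9°).
n = v₁ × v₂ = (0.234, 0.225, 0.901) (taken with n_z > 0).
True dip = arccos(n_z / |n|) = arccos(0.9410) = 19.8°.
The horizontal component of n points toward azimuth atan2(n_x, n_y) = 46°, the dip direction.

true dip 20°, dip direction 045°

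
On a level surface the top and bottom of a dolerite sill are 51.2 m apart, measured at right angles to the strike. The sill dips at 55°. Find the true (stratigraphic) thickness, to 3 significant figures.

41.9 m

True thickness t = w · sin(dip) = 51.2 × sin 55°
t = 51.2 × 0.8192 = 41.941 m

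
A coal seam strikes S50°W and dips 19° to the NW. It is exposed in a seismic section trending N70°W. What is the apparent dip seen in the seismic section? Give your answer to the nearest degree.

The section lies 60° from the strike.
tan(apparent dip) = tan 19° · sin 60° = 0.2982
α = arctan(0.2982) = 16.60°

17°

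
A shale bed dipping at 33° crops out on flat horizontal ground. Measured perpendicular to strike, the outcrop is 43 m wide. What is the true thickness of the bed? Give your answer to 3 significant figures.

True thickness t = w · sin(dip) = 43 × sin 33°
t = 43 × 0.5446 = 23.419 m

23.4 m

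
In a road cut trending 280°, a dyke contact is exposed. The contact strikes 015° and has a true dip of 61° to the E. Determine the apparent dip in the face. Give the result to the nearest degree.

The strike is 015° and the section trends 280°; the acute angle between them is β = 85°.
tan α = tan 61° × sin 85° = 1.8040 × 0.9962 = 1.7972
α = arctan(1.7972) = 60.91°

61°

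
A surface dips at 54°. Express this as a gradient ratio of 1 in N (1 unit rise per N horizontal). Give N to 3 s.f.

1 : N means tan θ = 1/N, so N = 1/tan 54° = 1/1.3764

1 in 0.727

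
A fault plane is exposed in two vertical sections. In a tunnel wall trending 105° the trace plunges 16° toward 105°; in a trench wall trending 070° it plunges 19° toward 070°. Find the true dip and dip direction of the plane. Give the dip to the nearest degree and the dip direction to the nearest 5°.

Each apparent-dip line lies in the plane. As unit vectors (x east, y north, z up), v₁ plunges 16°→105° and v₂ plunges 19°→070°.
Cross product v₁ × v₂ gives the pole to the plane: n ∝ (0.170, 0.057, 0.521).
tan δ = √(n_x²+n_y²)/n_z = 0.180/0.521, so δ = 19.0°.
Dip direction = atan2(0.170, 0.057) = 71° (azimuth of n's horizontal projection).

true dip 19°, dip direction 070°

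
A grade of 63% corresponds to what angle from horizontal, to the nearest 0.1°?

tan θ = 63/100 = 0.6300
θ = arctan(0.6300) = 32.21°

32.2°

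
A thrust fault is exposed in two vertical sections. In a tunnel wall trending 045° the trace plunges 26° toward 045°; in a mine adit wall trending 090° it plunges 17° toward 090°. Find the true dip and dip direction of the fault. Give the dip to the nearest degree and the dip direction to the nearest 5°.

true dip 26°, dip direction 040°

Each apparent-dip line lies in the plane. As unit vectors (x east, y north, z up), v₁ plunges 26°→045° and v₂ plunges 17°→090°.
The plane normal is n = v₁ × v₂ ∝ (0.186, 0.233, 0.608).
True dip = arccos(n_z / |n|) = arccos(0.8977) = 26.1°.
Dip direction = azimuth of (n_x, n_y) = atan2(0.186, 0.233) = 39°.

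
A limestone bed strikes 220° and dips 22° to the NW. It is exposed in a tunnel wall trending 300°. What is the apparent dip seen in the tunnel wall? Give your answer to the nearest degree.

The section lies 80° from the strike.
tan(apparent dip) = tan 22° · sin 80° = 0.3979
α = arctan(0.3979) = 21.70°

22°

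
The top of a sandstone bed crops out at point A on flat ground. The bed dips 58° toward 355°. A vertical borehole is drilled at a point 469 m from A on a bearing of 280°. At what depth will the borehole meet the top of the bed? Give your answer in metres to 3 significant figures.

The hole lies 75° from the dip direction, so the down-dip offset is 469 × cos 75° = 121.39 m.
Depth = down-dip offset × tan(dip) = 121.39 × tan 58° = 121.39 × 1.6003
Depth = 194.26 m

194 m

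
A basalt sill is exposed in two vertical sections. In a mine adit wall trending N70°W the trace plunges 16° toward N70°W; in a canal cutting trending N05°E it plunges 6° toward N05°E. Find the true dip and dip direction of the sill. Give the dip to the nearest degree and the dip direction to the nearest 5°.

The two traces are lines in the plane: v₁ = (sin 290°·cos 16°, cos 290°·cos 16°, −sin 16°), v₂ = (sin 5°·cos 6°, cos 5°·cos 6°, −sin 6°).
Cross product v₁ × v₂ gives the pole to the plane: n ∝ (-0.239, 0.118, 0.923).
True dip = arccos(n_z / |n|) = arccos(0.9608) = 16.1°.
Dip direction = atan2(-0.239, 0.118) = 296° (azimuth of n's horizontal projection).

true dip 16°, dip direction 295°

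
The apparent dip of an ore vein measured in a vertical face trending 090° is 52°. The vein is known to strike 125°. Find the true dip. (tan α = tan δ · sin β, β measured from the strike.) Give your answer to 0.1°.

The section is 35° from the strike.
tan(true dip) = tan 52° / sin 35° = 2.2315
δ = arctan(2.2315) = 65.86°

65.9°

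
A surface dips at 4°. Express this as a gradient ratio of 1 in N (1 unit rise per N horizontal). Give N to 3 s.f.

1 in 14.3

1 : N means tan θ = 1/N, so N = 1/tan 4° = 1/0.0699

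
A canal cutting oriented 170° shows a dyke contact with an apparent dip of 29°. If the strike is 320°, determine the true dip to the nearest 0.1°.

47.9°

β = acute angle between strike 320° and section 170° = 30°.
tan(true dip) = tan 29° / sin 30° = 1.1086
δ = arctan(1.1086) = 47.95°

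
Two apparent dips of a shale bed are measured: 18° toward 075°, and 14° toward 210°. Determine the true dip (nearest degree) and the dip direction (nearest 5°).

Represent each trace as a vector plunging at its apparent dip toward its trend (east-north-up frame): v₁ = (0.919, 0.246, -0.309), v₂ = (-0.485, -0.840, -0.242).
The plane normal is n = v₁ × v₂ ∝ (0.319, -0.372, 0.653).
tan δ = √(n_x²+n_y²)/n_z = 0.490/0.653, so δ = 36.9°.
Dip direction = azimuth of (n_x, n_y) = atan2(0.319, -0.372) = 139°.

true dip 37°, dip direction 140°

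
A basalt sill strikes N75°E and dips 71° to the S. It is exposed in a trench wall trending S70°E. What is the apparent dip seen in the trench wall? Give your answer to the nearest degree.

The strike is N75°E and the section trends S70°E; the acute angle between them is β = 35°.
tan(apparent dip) = tan 71° · sin 35° = 1.6658
apparent dip = arctan 1.6658 = 59.02°

59°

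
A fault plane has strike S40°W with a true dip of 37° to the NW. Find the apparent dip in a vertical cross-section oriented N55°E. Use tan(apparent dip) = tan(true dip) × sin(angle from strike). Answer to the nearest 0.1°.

Angle between strike (S40°W) and section (N55°E): β = 15°.
tan α = tan 37° × sin 15° = 0.7536 × 0.2588 = 0.1950
apparent dip = arctan 0.1950 = 11.04°

11.0°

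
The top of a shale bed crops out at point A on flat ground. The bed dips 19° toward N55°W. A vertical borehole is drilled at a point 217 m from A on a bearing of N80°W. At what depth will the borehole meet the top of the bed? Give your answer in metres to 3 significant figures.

The hole lies 25° from the dip direction, so the down-dip offset is 217 × cos 25° = 196.67 m.
Depth = down-dip offset × tan(dip) = 196.67 × tan 19° = 196.67 × 0.3443
Depth = 67.72 m

67.7 m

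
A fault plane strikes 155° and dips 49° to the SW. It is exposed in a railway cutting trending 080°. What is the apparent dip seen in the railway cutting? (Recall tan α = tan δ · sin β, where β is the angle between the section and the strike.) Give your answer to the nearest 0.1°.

48.0°

The section lies 75° from the strike.
tan(apparent dip) = tan 49° · sin 75° = 1.1112
apparent dip = arctan 1.1112 = 48.01°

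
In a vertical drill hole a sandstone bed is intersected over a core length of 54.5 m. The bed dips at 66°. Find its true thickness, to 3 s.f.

True thickness t = h · cos(dip) = 54.5 × cos 66°
t = 54.5 × 0.4067 = 22.167 m

22.2 m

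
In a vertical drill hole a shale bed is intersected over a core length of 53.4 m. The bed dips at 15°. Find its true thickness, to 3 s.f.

True thickness t = h · cos(dip) = 53.4 × cos 15°
t = 53.4 × 0.9659 = 51.580 m

51.6 m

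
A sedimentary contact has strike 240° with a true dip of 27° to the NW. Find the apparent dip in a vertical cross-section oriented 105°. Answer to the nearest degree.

20°

Angle between strike (240°) and section (105°): β = 45°.
tan α = tan 27° × sin 45° = 0.5095 × 0.7071 = 0.3603
α = arctan(0.3603) = 19.81°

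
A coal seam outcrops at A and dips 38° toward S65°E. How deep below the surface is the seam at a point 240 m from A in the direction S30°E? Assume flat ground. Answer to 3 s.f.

The hole lies 35° from the dip direction, so the down-dip offset is 240 × cos 35° = 196.60 m.
Depth = down-dip offset × tan(dip) = 196.60 × tan 38° = 196.60 × 0.7813
Depth = 153.60 m

154 m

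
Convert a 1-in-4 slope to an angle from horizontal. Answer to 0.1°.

14.0°

tan θ = 1/4 = 0.2500
θ = arctan(0.2500) = 14.04°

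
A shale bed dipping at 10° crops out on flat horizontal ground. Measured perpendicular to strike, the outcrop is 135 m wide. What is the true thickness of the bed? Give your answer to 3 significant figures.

True thickness t = w · sin(dip) = 135 × sin 10°
t = 135 × 0.1736 = 23.443 m

23.4 m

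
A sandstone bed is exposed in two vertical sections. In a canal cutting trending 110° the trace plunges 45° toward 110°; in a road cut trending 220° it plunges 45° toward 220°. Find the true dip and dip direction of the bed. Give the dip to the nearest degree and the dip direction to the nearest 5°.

true dip 60°, dip direction 165°

The two traces are lines in the plane: v₁ = (sin 110°·cos 45°, cos 110°·cos 45°, −sin 45°), v₂ = (sin 220°·cos 45°, cos 220°·cos 45°, −sin 45°).
The plane normal is n = v₁ × v₂ ∝ (0.212, -0.791, 0.470).
True dip = arccos(n_z / |n|) = arccos(0.4975) = 60.2°.
The horizontal component of n points toward azimuth atan2(n_x, n_y) = 165°, the dip direction.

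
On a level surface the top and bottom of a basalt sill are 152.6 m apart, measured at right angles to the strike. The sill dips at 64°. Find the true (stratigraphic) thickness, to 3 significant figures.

137 m

True thickness t = w · sin(dip) = 152.6 × sin 64°
t = 152.6 × 0.8988 = 137.156 m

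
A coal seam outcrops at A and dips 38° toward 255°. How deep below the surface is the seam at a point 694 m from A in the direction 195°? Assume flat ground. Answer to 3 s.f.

The hole lies 60° from the dip direction, so the down-dip offset is 694 × cos 60° = 347.00 m.
Depth = down-dip offset × tan(dip) = 347.00 × tan 38° = 347.00 × 0.7813
Depth = 271.11 m

271 m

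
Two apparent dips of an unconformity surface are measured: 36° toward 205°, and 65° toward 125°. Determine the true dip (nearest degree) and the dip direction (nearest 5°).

true dip 65°, dip direction 135°

Represent each trace as a vector plunging at its apparent dip toward its trend (east-north-up frame): v₁ = (-0.342, -0.733, -0.588), v₂ = (0.346, -0.242, -0.906).
The plane normal is n = v₁ × v₂ ∝ (0.522, -0.513, 0.337).
Dip δ = arctan(|n_h|/n_z) = arctan(0.732/0.337) = 65.3°.
Dip direction = atan2(0.522, -0.513) = 135° (azimuth of n's horizontal projection).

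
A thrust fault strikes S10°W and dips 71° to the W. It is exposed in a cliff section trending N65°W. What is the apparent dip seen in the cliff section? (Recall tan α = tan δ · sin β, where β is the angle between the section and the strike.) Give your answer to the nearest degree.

70°

Angle between strike (S10°W) and section (N65°W): β = 75°.
tan(apparent dip) = tan 71° · sin 75° = 2.8053
apparent dip = arctan 2.8053 = 70.38°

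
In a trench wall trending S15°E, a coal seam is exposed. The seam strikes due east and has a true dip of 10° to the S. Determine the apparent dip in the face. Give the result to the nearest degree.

The section lies 75° from the strike.
tan α = tan 10° × sin 75° = 0.1763 × 0.9659 = 0.1703
α = arctan(0.1703) = 9.67°

10°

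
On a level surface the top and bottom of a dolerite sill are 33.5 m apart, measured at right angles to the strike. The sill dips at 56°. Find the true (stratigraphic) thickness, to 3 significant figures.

27.8 m

True thickness t = w · sin(dip) = 33.5 × sin 56°
t = 33.5 × 0.8290 = 27.773 m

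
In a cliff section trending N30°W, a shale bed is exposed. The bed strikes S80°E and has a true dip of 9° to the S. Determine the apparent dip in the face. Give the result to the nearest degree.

The strike is S80°E and the section trends N30°W; the acute angle between them is β = 50°.
tan(apparent dip) = tan 9° · sin 50° = 0.1213
α = arctan(0.1213) = 6.92°

7°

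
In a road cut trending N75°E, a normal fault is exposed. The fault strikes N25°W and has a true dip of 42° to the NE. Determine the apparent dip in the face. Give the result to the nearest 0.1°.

Angle between strike (N25°W) and section (N75°E): β = 80°.
tan α = tan 42° × sin 80° = 0.9004 × 0.9848 = 0.8867
apparent dip = arctan 0.8867 = 41.56°

41.6°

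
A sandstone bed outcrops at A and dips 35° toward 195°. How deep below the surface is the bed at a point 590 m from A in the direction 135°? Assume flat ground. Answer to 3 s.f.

The hole lies 60° from the dip direction, so the down-dip offset is 590 × cos 60° = 295.00 m.
Depth = down-dip offset × tan(dip) = 295.00 × tan 35° = 295.00 × 0.7002
Depth = 206.56 m

207 m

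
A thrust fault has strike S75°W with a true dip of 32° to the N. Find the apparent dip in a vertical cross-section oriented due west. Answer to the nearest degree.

The strike is S75°W and the section trends due west; the acute angle between them is β = 15°.
tan α = tan 32° × sin 15° = 0.6249 × 0.2588 = 0.1617
α = arctan(0.1617) = 9.19°

9°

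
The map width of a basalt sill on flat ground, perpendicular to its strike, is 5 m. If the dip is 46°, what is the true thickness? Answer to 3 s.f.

3.60 m

True thickness t = w · sin(dip) = 5 × sin 46°
t = 5 × 0.7193 = 3.597 m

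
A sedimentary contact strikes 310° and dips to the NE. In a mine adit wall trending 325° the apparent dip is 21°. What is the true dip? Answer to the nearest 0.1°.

The section is 15° from the strike.
tan δ = tan α / sin β = tan 21° / sin 15° = 0.3839 / 0.2588 = 1.4831
true dip = arctan 1.4831 = 56.01°

56.0°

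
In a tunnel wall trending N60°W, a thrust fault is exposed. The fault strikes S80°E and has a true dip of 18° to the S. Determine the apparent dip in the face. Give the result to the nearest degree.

6°

The section lies 20° from the strike.
tan(apparent dip) = tan 18° · sin 20° = 0.1111
apparent dip = arctan 0.1111 = 6.34°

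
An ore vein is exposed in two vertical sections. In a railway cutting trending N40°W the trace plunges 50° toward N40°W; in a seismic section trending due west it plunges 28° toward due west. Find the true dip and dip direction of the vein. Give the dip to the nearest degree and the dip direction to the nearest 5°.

true dip 51°, dip direction 335°

Represent each trace as a vector plunging at its apparent dip toward its trend (east-north-up frame): v₁ = (-0.413, 0.492, -0.766), v₂ = (-0.883, -0.000, -0.469).
n = v₁ × v₂ = (-0.231, 0.482, 0.435) (taken with n_z > 0).
True dip = arccos(n_z / |n|) = arccos(0.6307) = 50.9°.
Dip direction = atan2(-0.231, 0.482) = 334° (azimuth of n's horizontal projection).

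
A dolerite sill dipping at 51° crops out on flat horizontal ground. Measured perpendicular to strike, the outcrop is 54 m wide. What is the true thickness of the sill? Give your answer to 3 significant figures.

True thickness t = w · sin(dip) = 54 × sin 51°
t = 54 × 0.7771 = 41.966 m

42.0 m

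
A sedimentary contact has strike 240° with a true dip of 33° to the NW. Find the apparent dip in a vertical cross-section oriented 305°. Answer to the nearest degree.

30°

Angle between strike (240°) and section (305°): β = 65°.
tan(apparent dip) = tan 33° · sin 65° = 0.5886
α = arctan(0.5886) = 30.48°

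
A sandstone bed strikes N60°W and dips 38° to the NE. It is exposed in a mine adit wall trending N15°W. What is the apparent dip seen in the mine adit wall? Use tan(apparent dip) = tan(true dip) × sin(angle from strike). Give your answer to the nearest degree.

29°

Angle between strike (N60°W) and section (N15°W): β = 45°.
tan α = tan 38° × sin 45° = 0.7813 × 0.7071 = 0.5525
α = arctan(0.5525) = 28.92°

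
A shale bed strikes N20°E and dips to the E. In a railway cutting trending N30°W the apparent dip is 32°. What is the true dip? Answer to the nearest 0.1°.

39.2°

β = acute angle between strike N20°E and section N30°W = 50°.
tan(true dip) = tan 32° / sin 50° = 0.8157
δ = arctan(0.8157) = 39.20°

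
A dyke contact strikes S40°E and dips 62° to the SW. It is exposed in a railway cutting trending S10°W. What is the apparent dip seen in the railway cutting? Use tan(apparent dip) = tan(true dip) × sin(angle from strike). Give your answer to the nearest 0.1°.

Angle between strike (S40°E) and section (S10°W): β = 50°.
tan α = tan 62° × sin 50° = 1.8807 × 0.7660 = 1.4407
α = arctan(1.4407) = 55.24°

55.2°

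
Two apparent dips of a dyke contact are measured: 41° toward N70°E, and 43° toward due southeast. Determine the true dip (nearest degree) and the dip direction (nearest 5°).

Each apparent-dip line lies in the plane. As unit vectors (x east, y north, z up), v₁ plunges 41°→N70°E and v₂ plunges 43°→due southeast.
The plane normal is n = v₁ × v₂ ∝ (0.515, -0.144, 0.500).
Dip δ = arctan(|n_h|/n_z) = arctan(0.535/0.500) = 46.9°.
Dip direction = azimuth of (n_x, n_y) = atan2(0.515, -0.144) = 106°.

true dip 47°, dip direction 105°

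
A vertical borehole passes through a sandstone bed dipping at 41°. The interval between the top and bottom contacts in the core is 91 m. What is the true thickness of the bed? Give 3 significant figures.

68.7 m

True thickness t = h · cos(dip) = 91 × cos 41°
t = 91 × 0.7547 = 68.679 m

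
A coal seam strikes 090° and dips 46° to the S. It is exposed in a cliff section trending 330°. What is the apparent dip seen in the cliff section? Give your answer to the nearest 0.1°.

Angle between strike (090°) and section (330°): β = 60°.
tan(apparent dip) = tan 46° · sin 60° = 0.8968
α = arctan(0.8968) = 41.89°

41.9°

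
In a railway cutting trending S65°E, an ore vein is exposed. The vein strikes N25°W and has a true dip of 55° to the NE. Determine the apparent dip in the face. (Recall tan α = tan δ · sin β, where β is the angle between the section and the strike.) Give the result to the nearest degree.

43°

The section lies 40° from the strike.
tan(apparent dip) = tan 55° · sin 40° = 0.9180
apparent dip = arctan 0.9180 = 42.55°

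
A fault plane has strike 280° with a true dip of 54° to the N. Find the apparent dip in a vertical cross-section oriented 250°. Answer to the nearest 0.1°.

The strike is 280° and the section trends 250°; the acute angle between them is β = 30°.
tan α = tan 54° × sin 30° = 1.3764 × 0.5000 = 0.6882
apparent dip = arctan 0.6882 = 34.54°

34.5°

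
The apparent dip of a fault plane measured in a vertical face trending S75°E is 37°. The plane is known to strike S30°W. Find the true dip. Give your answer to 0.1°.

38.0°

β = acute angle between strike S30°W and section S75°E = 75°.
tan(true dip) = tan 37° / sin 75° = 0.7801
δ = arctan(0.7801) = 37.96°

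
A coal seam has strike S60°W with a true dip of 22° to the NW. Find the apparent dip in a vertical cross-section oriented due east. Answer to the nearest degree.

11°

The section lies 30° from the strike.
tan α = tan 22° × sin 30° = 0.4040 × 0.5000 = 0.2020
apparent dip = arctan 0.2020 = 11.42°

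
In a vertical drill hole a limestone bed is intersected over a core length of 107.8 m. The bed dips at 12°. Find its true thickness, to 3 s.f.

105 m

True thickness t = h · cos(dip) = 107.8 × cos 12°
t = 107.8 × 0.9781 = 105.444 m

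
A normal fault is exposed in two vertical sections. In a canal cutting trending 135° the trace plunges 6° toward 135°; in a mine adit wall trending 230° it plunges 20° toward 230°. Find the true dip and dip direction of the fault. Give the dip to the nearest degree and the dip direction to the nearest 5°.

Represent each trace as a vector plunging at its apparent dip toward its trend (east-north-up frame): v₁ = (0.703, -0.703, -0.105), v₂ = (-0.720, -0.604, -0.342).
Cross product v₁ × v₂ gives the pole to the plane: n ∝ (-0.177, -0.316, 0.931).
True dip = arccos(n_z / |n|) = arccos(0.9320) = 21.3°.
Dip direction = azimuth of (n_x, n_y) = atan2(-0.177, -0.316) = 209°.

true dip 21°, dip direction 210°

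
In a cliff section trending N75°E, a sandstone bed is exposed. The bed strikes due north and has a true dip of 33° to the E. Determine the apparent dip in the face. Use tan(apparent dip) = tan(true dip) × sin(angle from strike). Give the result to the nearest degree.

Angle between strike (due north) and section (N75°E): β = 75°.
tan α = tan 33° × sin 75° = 0.6494 × 0.9659 = 0.6273
α = arctan(0.6273) = 32.10°

32°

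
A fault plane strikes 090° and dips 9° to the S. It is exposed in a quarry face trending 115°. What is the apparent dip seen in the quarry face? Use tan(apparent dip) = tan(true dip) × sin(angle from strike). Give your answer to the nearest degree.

4°

The strike is 090° and the section trends 115°; the acute angle between them is β = 25°.
tan α = tan 9° × sin 25° = 0.1584 × 0.4226 = 0.0669
α = arctan(0.0669) = 3.83°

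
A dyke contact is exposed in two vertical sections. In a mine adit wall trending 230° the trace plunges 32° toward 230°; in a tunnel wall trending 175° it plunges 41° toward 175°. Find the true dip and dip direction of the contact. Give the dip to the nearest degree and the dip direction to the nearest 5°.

The two traces are lines in the plane: v₁ = (sin 230°·cos 32°, cos 230°·cos 32°, −sin 32°), v₂ = (sin 175°·cos 41°, cos 175°·cos 41°, −sin 41°).
Cross product v₁ × v₂ gives the pole to the plane: n ∝ (-0.041, -0.461, 0.524).
Dip δ = arctan(|n_h|/n_z) = arctan(0.463/0.524) = 41.4°.
The horizontal component of n points toward azimuth atan2(n_x, n_y) = 185°, the dip direction.

true dip 41°, dip direction 185°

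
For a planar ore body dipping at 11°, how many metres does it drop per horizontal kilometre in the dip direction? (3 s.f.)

194 m

drop per km = 1000 × tan 11° = 1000 × 0.1944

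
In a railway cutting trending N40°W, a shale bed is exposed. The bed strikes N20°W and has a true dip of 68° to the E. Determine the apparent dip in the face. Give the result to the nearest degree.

The strike is N20°W and the section trends N40°W; the acute angle between them is β = 20°.
tan(apparent dip) = tan 68° · sin 20° = 0.8465
α = arctan(0.8465) = 40.25°

40°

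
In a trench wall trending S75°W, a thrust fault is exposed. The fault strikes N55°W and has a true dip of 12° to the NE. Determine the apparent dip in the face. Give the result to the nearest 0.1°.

The strike is N55°W and the section trends S75°W; the acute angle between them is β = 50°.
tan α = tan 12° × sin 50° = 0.2126 × 0.7660 = 0.1628
apparent dip = arctan 0.1628 = 9.25°

9.2°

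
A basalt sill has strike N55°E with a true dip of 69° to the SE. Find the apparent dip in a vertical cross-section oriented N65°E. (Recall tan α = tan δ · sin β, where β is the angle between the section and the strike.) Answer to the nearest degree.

The section lies 10° from the strike.
tan(apparent dip) = tan 69° · sin 10° = 0.4524
α = arctan(0.4524) = 24.34°

24°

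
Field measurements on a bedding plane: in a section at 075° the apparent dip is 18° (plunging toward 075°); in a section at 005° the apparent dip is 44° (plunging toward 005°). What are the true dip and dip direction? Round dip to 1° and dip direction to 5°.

true dip 44°, dip direction 005°

Represent each trace as a vector plunging at its apparent dip toward its trend (east-north-up frame): v₁ = (0.919, 0.246, -0.309), v₂ = (0.063, 0.717, -0.695).
The plane normal is n = v₁ × v₂ ∝ (0.050, 0.619, 0.643).
tan δ = √(n_x²+n_y²)/n_z = 0.621/0.643, so δ = 44.0°.
Dip direction = atan2(0.050, 0.619) = 5° (azimuth of n's horizontal projection).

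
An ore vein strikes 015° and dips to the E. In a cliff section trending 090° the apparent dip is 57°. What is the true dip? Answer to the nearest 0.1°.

57.9°

β = acute angle between strike 015° and section 090° = 75°.
tan(true dip) = tan 57° / sin 75° = 1.5942
δ = arctan(1.5942) = 57.90°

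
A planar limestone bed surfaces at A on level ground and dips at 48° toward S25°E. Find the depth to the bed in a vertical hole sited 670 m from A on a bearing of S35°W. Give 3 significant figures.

372 m

The hole lies 60° from the dip direction, so the down-dip offset is 670 × cos 60° = 335.00 m.
Depth = down-dip offset × tan(dip) = 335.00 × tan 48° = 335.00 × 1.1106
Depth = 372.06 m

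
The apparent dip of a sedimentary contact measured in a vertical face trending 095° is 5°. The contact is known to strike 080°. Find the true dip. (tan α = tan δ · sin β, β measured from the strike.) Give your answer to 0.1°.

18.7°

β = acute angle between strike 080° and section 095° = 15°.
tan(true dip) = tan 5° / sin 15° = 0.3380
δ = arctan(0.3380) = 18.68°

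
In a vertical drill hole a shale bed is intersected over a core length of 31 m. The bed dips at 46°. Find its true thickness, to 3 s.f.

True thickness t = h · cos(dip) = 31 × cos 46°
t = 31 × 0.6947 = 21.534 m

21.5 m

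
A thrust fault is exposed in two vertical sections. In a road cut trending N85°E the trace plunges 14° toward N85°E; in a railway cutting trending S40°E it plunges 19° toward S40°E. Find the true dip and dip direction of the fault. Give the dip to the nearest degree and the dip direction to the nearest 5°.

true dip 19°, dip direction 130°

The two traces are lines in the plane: v₁ = (sin 85°·cos 14°, cos 85°·cos 14°, −sin 14°), v₂ = (sin 140°·cos 19°, cos 140°·cos 19°, −sin 19°).
The plane normal is n = v₁ × v₂ ∝ (0.203, -0.168, 0.752).
True dip = arccos(n_z / |n|) = arccos(0.9438) = 19.3°.
Dip direction = atan2(0.203, -0.168) = 130° (azimuth of n's horizontal projection).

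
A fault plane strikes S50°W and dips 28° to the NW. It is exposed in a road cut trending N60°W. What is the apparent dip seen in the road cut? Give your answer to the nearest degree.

The section lies 70° from the strike.
tan α = tan 28° × sin 70° = 0.5317 × 0.9397 = 0.4996
apparent dip = arctan 0.4996 = 26.55°

27°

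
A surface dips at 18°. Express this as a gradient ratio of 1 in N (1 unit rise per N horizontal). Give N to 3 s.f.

1 : N means tan θ = 1/N, so N = 1/tan 18° = 1/0.3249

1 in 3.08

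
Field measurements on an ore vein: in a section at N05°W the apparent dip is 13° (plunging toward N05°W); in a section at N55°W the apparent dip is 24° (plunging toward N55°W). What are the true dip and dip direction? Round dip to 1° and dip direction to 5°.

The two traces are lines in the plane: v₁ = (sin 355°·cos 13°, cos 355°·cos 13°, −sin 13°), v₂ = (sin 305°·cos 24°, cos 305°·cos 24°, −sin 24°).
The plane normal is n = v₁ × v₂ ∝ (-0.277, 0.134, 0.682).
Dip δ = arctan(|n_h|/n_z) = arctan(0.308/0.682) = 24.3°.
Dip direction = atan2(-0.277, 0.134) = 296° (azimuth of n's horizontal projection).

true dip 24°, dip direction 295°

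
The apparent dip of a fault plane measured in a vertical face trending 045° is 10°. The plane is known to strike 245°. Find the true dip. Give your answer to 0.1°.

β = acute angle between strike 245° and section 045° = 20°.
tan(true dip) = tan 10° / sin 20° = 0.5155
δ = arctan(0.5155) = 27.27°

27.3°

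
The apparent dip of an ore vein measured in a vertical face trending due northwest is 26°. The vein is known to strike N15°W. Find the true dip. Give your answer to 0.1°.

β = acute angle between strike N15°W and section due northwest = 30°.
tan(true dip) = tan 26° / sin 30° = 0.9755
δ = arctan(0.9755) = 44.29°

44.3°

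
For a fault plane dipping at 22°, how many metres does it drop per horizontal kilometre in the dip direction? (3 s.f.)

404 m

drop per km = 1000 × tan 22° = 1000 × 0.4040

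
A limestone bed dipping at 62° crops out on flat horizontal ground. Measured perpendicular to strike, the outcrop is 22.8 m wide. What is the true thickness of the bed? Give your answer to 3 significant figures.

True thickness t = w · sin(dip) = 22.8 × sin 62°
t = 22.8 × 0.8829 = 20.131 m

20.1 m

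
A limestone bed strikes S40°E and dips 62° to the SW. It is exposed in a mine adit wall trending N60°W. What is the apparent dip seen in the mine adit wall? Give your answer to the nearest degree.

Angle between strike (S40°E) and section (N60°W): β = 20°.
tan(apparent dip) = tan 62° · sin 20° = 0.6432
α = arctan(0.6432) = 32.75°

33°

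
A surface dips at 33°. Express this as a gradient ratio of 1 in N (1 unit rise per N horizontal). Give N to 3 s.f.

1 : N means tan θ = 1/N, so N = 1/tan 33° = 1/0.6494

1 in 1.54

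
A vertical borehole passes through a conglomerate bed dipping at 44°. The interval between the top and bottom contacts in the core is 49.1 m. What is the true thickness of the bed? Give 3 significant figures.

True thickness t = h · cos(dip) = 49.1 × cos 44°
t = 49.1 × 0.7193 = 35.320 m

35.3 m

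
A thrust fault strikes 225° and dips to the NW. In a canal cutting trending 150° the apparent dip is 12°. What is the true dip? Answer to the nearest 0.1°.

β = acute angle between strike 225° and section 150° = 75°.
tan(true dip) = tan 12° / sin 75° = 0.2201
true dip = arctan 0.2201 = 12.41°

12.4°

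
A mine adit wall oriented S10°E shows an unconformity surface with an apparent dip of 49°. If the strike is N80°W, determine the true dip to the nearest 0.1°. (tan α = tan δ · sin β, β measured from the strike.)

The section is 70° from the strike.
tan(true dip) = tan 49° / sin 70° = 1.2242
true dip = arctan 1.2242 = 50.76°

50.8°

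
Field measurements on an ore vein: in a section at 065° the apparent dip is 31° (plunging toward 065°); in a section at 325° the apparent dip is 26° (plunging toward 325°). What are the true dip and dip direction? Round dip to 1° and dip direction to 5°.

true dip 40°, dip direction 020°

The two traces are lines in the plane: v₁ = (sin 65°·cos 31°, cos 65°·cos 31°, −sin 31°), v₂ = (sin 325°·cos 26°, cos 325°·cos 26°, −sin 26°).
Cross product v₁ × v₂ gives the pole to the plane: n ∝ (0.220, 0.606, 0.759).
Dip δ = arctan(|n_h|/n_z) = arctan(0.645/0.759) = 40.4°.
Dip direction = azimuth of (n_x, n_y) = atan2(0.220, 0.606) = 20°.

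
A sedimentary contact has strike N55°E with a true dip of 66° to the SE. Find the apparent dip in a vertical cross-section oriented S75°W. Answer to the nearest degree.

38°

The strike is N55°E and the section trends S75°W; the acute angle between them is β = 20°.
tan(apparent dip) = tan 66° · sin 20° = 0.7682
α = arctan(0.7682) = 37.53°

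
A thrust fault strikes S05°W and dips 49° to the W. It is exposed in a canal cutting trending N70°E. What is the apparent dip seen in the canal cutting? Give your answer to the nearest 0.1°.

Angle between strike (S05°W) and section (N70°E): β = 65°.
tan α = tan 49° × sin 65° = 1.1504 × 0.9063 = 1.0426
α = arctan(1.0426) = 46.19°

46.2°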